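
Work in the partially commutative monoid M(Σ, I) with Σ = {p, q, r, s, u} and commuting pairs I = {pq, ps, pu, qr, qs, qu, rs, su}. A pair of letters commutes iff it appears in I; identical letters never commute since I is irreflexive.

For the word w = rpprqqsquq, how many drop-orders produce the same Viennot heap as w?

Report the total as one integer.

piece 0:r — minimal
piece 1:p rests on {0:r}
piece 2:p rests on {1:p}
piece 3:r rests on {2:p}
piece 4:q — minimal
piece 5:q rests on {4:q}
piece 6:s — minimal
piece 7:q rests on {5:q}
piece 8:u rests on {3:r}
piece 9:q rests on {7:q}
minimal pieces: {0:r, 4:q, 6:s}
ways to finish when only these pieces remain (= sum over removing one remaining piece with nothing left below it):
  1 left: {6}→1  {8}→1  {9}→1
  2 left: {3,8}→1  {6,8}→2  {6,9}→2  {7,9}→1  {8,9}→2
  3 left: {2,3,8}→1  {3,6,8}→3  {3,8,9}→3  {5,7,9}→1  {6,7,9}→3  {6,8,9}→6  {7,8,9}→3
  4 left: {1,2,3,8}→1  {2,3,6,8}→4  {2,3,8,9}→4  {3,6,8,9}→12  {3,7,8,9}→6  {4,5,7,9}→1  {5,6,7,9}→4  {5,7,8,9}→4  {6,7,8,9}→12
  5 left: {0,1,2,3,8}→1  {1,2,3,6,8}→5  {1,2,3,8,9}→5  {2,3,6,8,9}→20  {2,3,7,8,9}→10  {3,5,7,8,9}→10  {3,6,7,8,9}→30  {4,5,6,7,9}→5  {4,5,7,8,9}→5  {5,6,7,8,9}→20
  6 left: {0,1,2,3,6,8}→6  {0,1,2,3,8,9}→6  {1,2,3,6,8,9}→30  {1,2,3,7,8,9}→15  {2,3,5,7,8,9}→20  {2,3,6,7,8,9}→60  {3,4,5,7,8,9}→15  {3,5,6,7,8,9}→60  {4,5,6,7,8,9}→30
  7 left: {0,1,2,3,6,8,9}→42  {0,1,2,3,7,8,9}→21  {1,2,3,5,7,8,9}→35  {1,2,3,6,7,8,9}→105  {2,3,4,5,7,8,9}→35  {2,3,5,6,7,8,9}→140  {3,4,5,6,7,8,9}→105
  8 left: {0,1,2,3,5,7,8,9}→56  {0,1,2,3,6,7,8,9}→168  {1,2,3,4,5,7,8,9}→70  {1,2,3,5,6,7,8,9}→280  {2,3,4,5,6,7,8,9}→280
  placing 0:r first → 630 extensions
  placing 4:q first → 504 extensions
  placing 6:s first → 126 extensions
total linear extensions = 1260

1260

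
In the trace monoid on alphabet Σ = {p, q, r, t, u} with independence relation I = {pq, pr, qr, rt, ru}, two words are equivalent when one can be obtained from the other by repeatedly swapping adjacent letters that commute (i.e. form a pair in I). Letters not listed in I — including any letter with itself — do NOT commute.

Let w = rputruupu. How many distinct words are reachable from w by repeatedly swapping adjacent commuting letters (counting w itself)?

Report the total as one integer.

36

0(r) covers ∅
1(p) covers ∅
2(u) covers 1:p
3(t) covers 2:u
4(r) covers 0:r
5(u) covers 3:t
6(u) covers 5:u
7(p) covers 6:u
8(u) covers 7:p
floor of heap: 0:r, 1:p
completions by unplaced set U, small U first (add the entries for U minus each lowest piece of U):
  |U|=1: {4}:1  {8}:1
  |U|=2: {0,4}:1  {4,8}:2  {7,8}:1
  |U|=3: {0,4,8}:3  {4,7,8}:3  {6,7,8}:1
  |U|=4: {0,4,7,8}:6  {4,6,7,8}:4  {5,6,7,8}:1
  |U|=5: {0,4,6,7,8}:10  {3,5,6,7,8}:1  {4,5,6,7,8}:5
  |U|=6: {0,4,5,6,7,8}:15  {2,3,5,6,7,8}:1  {3,4,5,6,7,8}:6
  |U|=7: {0,3,4,5,6,7,8}:21  {1,2,3,5,6,7,8}:1  {2,3,4,5,6,7,8}:7
  start at 0(r): 8
  start at 1(p): 28
sum over floor = 36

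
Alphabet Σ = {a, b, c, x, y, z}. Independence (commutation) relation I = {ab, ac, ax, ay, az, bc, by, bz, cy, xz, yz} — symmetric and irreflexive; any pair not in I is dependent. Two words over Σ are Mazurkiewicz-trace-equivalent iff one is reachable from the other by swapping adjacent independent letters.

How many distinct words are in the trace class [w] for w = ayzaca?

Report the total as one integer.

60

piece 0:a — minimal
piece 1:y — minimal
piece 2:z — minimal
piece 3:a rests on {0:a}
piece 4:c rests on {2:z}
piece 5:a rests on {3:a}
minimal pieces: {0:a, 1:y, 2:z}
ways to finish when only these pieces remain (= sum over removing one remaining piece with nothing left below it):
  1 left: {1}→1  {4}→1  {5}→1
  2 left: {1,4}→2  {1,5}→2  {2,4}→1  {3,5}→1  {4,5}→2
  3 left: {0,3,5}→1  {1,2,4}→3  {1,3,5}→3  {1,4,5}→6  {2,4,5}→3  {3,4,5}→3
  4 left: {0,1,3,5}→4  {0,3,4,5}→4  {1,2,4,5}→12  {1,3,4,5}→12  {2,3,4,5}→6
  placing 0:a first → 30 extensions
  placing 1:y first → 10 extensions
  placing 2:z first → 20 extensions
total linear extensions = 60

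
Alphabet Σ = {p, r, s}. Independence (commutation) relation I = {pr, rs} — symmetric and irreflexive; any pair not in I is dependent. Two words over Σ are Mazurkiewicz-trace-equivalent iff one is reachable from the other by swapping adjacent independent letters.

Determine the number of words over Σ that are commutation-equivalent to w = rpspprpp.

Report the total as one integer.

drop 0:r onto floor
drop 1:p onto floor
drop 2:s onto {1:p}
drop 3:p onto {2:s}
drop 4:p onto {3:p}
drop 5:r onto {0:r}
drop 6:p onto {4:p}
drop 7:p onto {6:p}
ground layer = {0:r, 1:p}
drop-orders for the pieces not yet dropped (sum over which currently-grounded one goes next):
  1 to go: {5} 1  {7} 1
  2 to go: {0,5} 1  {5,7} 2  {6,7} 1
  3 to go: {0,5,7} 3  {4,6,7} 1  {5,6,7} 3
  4 to go: {0,5,6,7} 6  {3,4,6,7} 1  {4,5,6,7} 4
  5 to go: {0,4,5,6,7} 10  {2,3,4,6,7} 1  {3,4,5,6,7} 5
  6 to go: {0,3,4,5,6,7} 15  {1,2,3,4,6,7} 1  {2,3,4,5,6,7} 6
  if 0:r drops first: 7 orders
  if 1:p drops first: 21 orders
heap linearizations: 28

28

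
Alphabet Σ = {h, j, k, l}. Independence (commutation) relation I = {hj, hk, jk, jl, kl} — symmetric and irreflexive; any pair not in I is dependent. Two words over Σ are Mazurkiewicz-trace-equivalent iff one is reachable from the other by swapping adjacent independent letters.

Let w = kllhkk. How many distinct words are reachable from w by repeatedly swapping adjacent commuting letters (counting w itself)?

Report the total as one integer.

piece 0:k — minimal
piece 1:l — minimal
piece 2:l rests on {1:l}
piece 3:h rests on {2:l}
piece 4:k rests on {0:k}
piece 5:k rests on {4:k}
minimal pieces: {0:k, 1:l}
ways to finish when only these pieces remain (= sum over removing one remaining piece with nothing left below it):
  1 left: {3}→1  {5}→1
  2 left: {2,3}→1  {3,5}→2  {4,5}→1
  3 left: {0,4,5}→1  {1,2,3}→1  {2,3,5}→3  {3,4,5}→3
  4 left: {0,3,4,5}→4  {1,2,3,5}→4  {2,3,4,5}→6
  placing 0:k first → 10 extensions
  placing 1:l first → 10 extensions
total linear extensions = 20

20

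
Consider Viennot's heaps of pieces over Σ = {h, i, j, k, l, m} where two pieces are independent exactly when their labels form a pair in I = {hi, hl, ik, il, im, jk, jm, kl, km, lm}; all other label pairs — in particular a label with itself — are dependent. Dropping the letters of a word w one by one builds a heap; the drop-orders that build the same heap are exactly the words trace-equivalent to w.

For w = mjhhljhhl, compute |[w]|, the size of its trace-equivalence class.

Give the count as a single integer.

piece 0:m — minimal
piece 1:j — minimal
piece 2:h rests on {0:m, 1:j}
piece 3:h rests on {2:h}
piece 4:l rests on {1:j}
piece 5:j rests on {3:h, 4:l}
piece 6:h rests on {5:j}
piece 7:h rests on {6:h}
piece 8:l rests on {5:j}
minimal pieces: {0:m, 1:j}
ways to finish when only these pieces remain (= sum over removing one remaining piece with nothing left below it):
  1 left: {7}→1  {8}→1
  2 left: {6,7}→1  {7,8}→2
  3 left: {6,7,8}→3
  4 left: {5,6,7,8}→3
  5 left: {3,5,6,7,8}→3  {4,5,6,7,8}→3
  6 left: {2,3,5,6,7,8}→3  {3,4,5,6,7,8}→6
  7 left: {0,2,3,5,6,7,8}→3  {2,3,4,5,6,7,8}→9
  placing 0:m first → 9 extensions
  placing 1:j first → 12 extensions
total linear extensions = 21

21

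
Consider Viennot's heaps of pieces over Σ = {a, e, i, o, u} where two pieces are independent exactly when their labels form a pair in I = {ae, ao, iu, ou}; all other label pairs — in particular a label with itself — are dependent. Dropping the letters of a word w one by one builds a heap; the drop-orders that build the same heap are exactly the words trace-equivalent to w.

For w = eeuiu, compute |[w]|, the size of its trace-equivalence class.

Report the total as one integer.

3

#0=e has no predecessor
#1=e depends on [0:e]
#2=u depends on [1:e]
#3=i depends on [1:e]
#4=u depends on [2:u]
sources: [0:e]
N(rest) = Σ N(rest − s) over sources s of rest; N(one piece) = 1:
  size 1 → [3]=1  [4]=1
  size 2 → [2,4]=1  [3,4]=2
  size 3 → [2,3,4]=3
  first=0(e) contributes 3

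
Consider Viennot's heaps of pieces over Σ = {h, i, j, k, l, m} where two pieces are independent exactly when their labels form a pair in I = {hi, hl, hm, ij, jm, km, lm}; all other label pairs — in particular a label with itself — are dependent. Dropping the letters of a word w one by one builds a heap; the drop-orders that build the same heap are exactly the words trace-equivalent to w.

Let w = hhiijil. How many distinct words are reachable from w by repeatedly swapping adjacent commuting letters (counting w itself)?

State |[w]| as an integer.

20

0(h) covers ∅
1(h) covers 0:h
2(i) covers ∅
3(i) covers 2:i
4(j) covers 1:h
5(i) covers 3:i
6(l) covers 4:j, 5:i
floor of heap: 0:h, 2:i
completions by unplaced set U, small U first (add the entries for U minus each lowest piece of U):
  |U|=1: {6}:1
  |U|=2: {4,6}:1  {5,6}:1
  |U|=3: {1,4,6}:1  {3,5,6}:1  {4,5,6}:2
  |U|=4: {0,1,4,6}:1  {1,4,5,6}:3  {2,3,5,6}:1  {3,4,5,6}:3
  |U|=5: {0,1,4,5,6}:4  {1,3,4,5,6}:6  {2,3,4,5,6}:4
  start at 0(h): 10
  start at 2(i): 10
sum over floor = 20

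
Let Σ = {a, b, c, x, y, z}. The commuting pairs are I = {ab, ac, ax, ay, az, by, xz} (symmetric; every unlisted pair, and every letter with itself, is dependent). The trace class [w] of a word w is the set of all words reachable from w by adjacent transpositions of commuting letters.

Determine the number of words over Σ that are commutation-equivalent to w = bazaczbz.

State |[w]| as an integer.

28

#0=b has no predecessor
#1=a has no predecessor
#2=z depends on [0:b]
#3=a depends on [1:a]
#4=c depends on [2:z]
#5=z depends on [4:c]
#6=b depends on [5:z]
#7=z depends on [6:b]
sources: [0:b, 1:a]
N(rest) = Σ N(rest − s) over sources s of rest; N(one piece) = 1:
  size 1 → [3]=1  [7]=1
  size 2 → [1,3]=1  [3,7]=2  [6,7]=1
  size 3 → [1,3,7]=3  [3,6,7]=3  [5,6,7]=1
  size 4 → [1,3,6,7]=6  [3,5,6,7]=4  [4,5,6,7]=1
  size 5 → [1,3,5,6,7]=10  [2,4,5,6,7]=1  [3,4,5,6,7]=5
  size 6 → [0,2,4,5,6,7]=1  [1,3,4,5,6,7]=15  [2,3,4,5,6,7]=6
  first=0(b) contributes 21
  first=1(a) contributes 7
|[w]| = 28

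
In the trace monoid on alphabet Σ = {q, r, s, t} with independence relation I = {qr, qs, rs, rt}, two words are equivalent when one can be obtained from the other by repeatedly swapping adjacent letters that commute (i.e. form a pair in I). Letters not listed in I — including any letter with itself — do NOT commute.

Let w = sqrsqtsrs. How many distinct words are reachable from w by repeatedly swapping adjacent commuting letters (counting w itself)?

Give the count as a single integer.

drop 0:s onto floor
drop 1:q onto floor
drop 2:r onto floor
drop 3:s onto {0:s}
drop 4:q onto {1:q}
drop 5:t onto {3:s, 4:q}
drop 6:s onto {5:t}
drop 7:r onto {2:r}
drop 8:s onto {6:s}
ground layer = {0:s, 1:q, 2:r}
drop-orders for the pieces not yet dropped (sum over which currently-grounded one goes next):
  1 to go: {7} 1  {8} 1
  2 to go: {2,7} 1  {6,8} 1  {7,8} 2
  3 to go: {2,7,8} 3  {5,6,8} 1  {6,7,8} 3
  4 to go: {2,6,7,8} 6  {3,5,6,8} 1  {4,5,6,8} 1  {5,6,7,8} 4
  5 to go: {0,3,5,6,8} 1  {1,4,5,6,8} 1  {2,5,6,7,8} 10  {3,4,5,6,8} 2  {3,5,6,7,8} 5  {4,5,6,7,8} 5
  6 to go: {0,3,4,5,6,8} 3  {0,3,5,6,7,8} 6  {1,3,4,5,6,8} 3  {1,4,5,6,7,8} 6  {2,3,5,6,7,8} 15  {2,4,5,6,7,8} 15  {3,4,5,6,7,8} 12
  7 to go: {0,1,3,4,5,6,8} 6  {0,2,3,5,6,7,8} 21  {0,3,4,5,6,7,8} 21  {1,2,4,5,6,7,8} 21  {1,3,4,5,6,7,8} 21  {2,3,4,5,6,7,8} 42
  if 0:s drops first: 84 orders
  if 1:q drops first: 84 orders
  if 2:r drops first: 48 orders
heap linearizations: 216

216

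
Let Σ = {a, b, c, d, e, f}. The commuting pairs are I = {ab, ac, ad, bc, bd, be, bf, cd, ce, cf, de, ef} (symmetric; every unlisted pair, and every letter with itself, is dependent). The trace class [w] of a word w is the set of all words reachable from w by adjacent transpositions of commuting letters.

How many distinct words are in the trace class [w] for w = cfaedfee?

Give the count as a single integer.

112

0(c) covers ∅
1(f) covers ∅
2(a) covers 1:f
3(e) covers 2:a
4(d) covers 1:f
5(f) covers 2:a, 4:d
6(e) covers 3:e
7(e) covers 6:e
floor of heap: 0:c, 1:f
completions by unplaced set U, small U first (add the entries for U minus each lowest piece of U):
  |U|=1: {0}:1  {5}:1  {7}:1
  |U|=2: {0,5}:2  {0,7}:2  {4,5}:1  {5,7}:2  {6,7}:1
  |U|=3: {0,4,5}:3  {0,5,7}:6  {0,6,7}:3  {3,6,7}:1  {4,5,7}:3  {5,6,7}:3
  |U|=4: {0,3,6,7}:4  {0,4,5,7}:12  {0,5,6,7}:12  {3,5,6,7}:4  {4,5,6,7}:6
  |U|=5: {0,3,5,6,7}:20  {0,4,5,6,7}:30  {2,3,5,6,7}:4  {3,4,5,6,7}:10
  |U|=6: {0,2,3,5,6,7}:24  {0,3,4,5,6,7}:60  {2,3,4,5,6,7}:14
  start at 0(c): 14
  start at 1(f): 98
sum over floor = 112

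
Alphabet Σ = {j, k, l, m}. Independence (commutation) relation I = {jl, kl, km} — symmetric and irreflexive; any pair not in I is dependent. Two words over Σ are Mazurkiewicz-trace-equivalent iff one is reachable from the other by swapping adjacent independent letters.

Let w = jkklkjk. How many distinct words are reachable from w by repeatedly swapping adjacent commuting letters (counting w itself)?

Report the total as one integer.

7

#0=j has no predecessor
#1=k depends on [0:j]
#2=k depends on [1:k]
#3=l has no predecessor
#4=k depends on [2:k]
#5=j depends on [4:k]
#6=k depends on [5:j]
sources: [0:j, 3:l]
N(rest) = Σ N(rest − s) over sources s of rest; N(one piece) = 1:
  size 1 → [3]=1  [6]=1
  size 2 → [3,6]=2  [5,6]=1
  size 3 → [3,5,6]=3  [4,5,6]=1
  size 4 → [2,4,5,6]=1  [3,4,5,6]=4
  size 5 → [1,2,4,5,6]=1  [2,3,4,5,6]=5
  first=0(j) contributes 6
  first=3(l) contributes 1
|[w]| = 7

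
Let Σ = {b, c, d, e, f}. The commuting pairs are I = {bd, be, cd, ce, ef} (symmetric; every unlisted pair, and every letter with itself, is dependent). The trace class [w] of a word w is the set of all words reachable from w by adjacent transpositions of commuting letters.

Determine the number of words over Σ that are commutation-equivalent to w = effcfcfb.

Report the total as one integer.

piece 0:e — minimal
piece 1:f — minimal
piece 2:f rests on {1:f}
piece 3:c rests on {2:f}
piece 4:f rests on {3:c}
piece 5:c rests on {4:f}
piece 6:f rests on {5:c}
piece 7:b rests on {6:f}
minimal pieces: {0:e, 1:f}
ways to finish when only these pieces remain (= sum over removing one remaining piece with nothing left below it):
  1 left: {0}→1  {7}→1
  2 left: {0,7}→2  {6,7}→1
  3 left: {0,6,7}→3  {5,6,7}→1
  4 left: {0,5,6,7}→4  {4,5,6,7}→1
  5 left: {0,4,5,6,7}→5  {3,4,5,6,7}→1
  6 left: {0,3,4,5,6,7}→6  {2,3,4,5,6,7}→1
  placing 0:e first → 1 extensions
  placing 1:f first → 7 extensions
total linear extensions = 8

8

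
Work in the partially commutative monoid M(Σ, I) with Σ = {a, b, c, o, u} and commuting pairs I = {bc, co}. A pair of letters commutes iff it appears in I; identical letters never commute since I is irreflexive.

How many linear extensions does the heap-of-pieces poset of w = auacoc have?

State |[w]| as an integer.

3

piece 0:a — minimal
piece 1:u rests on {0:a}
piece 2:a rests on {1:u}
piece 3:c rests on {2:a}
piece 4:o rests on {2:a}
piece 5:c rests on {3:c}
minimal pieces: {0:a}
ways to finish when only these pieces remain (= sum over removing one remaining piece with nothing left below it):
  1 left: {4}→1  {5}→1
  2 left: {3,5}→1  {4,5}→2
  3 left: {3,4,5}→3
  4 left: {2,3,4,5}→3
  placing 0:a first → 3 extensions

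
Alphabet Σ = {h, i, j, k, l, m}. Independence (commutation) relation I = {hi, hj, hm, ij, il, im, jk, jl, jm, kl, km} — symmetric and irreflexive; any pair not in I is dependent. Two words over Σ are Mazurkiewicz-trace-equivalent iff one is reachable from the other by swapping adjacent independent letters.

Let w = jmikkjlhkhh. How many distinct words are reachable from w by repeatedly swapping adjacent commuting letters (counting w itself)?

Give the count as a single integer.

piece 0:j — minimal
piece 1:m — minimal
piece 2:i — minimal
piece 3:k rests on {2:i}
piece 4:k rests on {3:k}
piece 5:j rests on {0:j}
piece 6:l rests on {1:m}
piece 7:h rests on {4:k, 6:l}
piece 8:k rests on {7:h}
piece 9:h rests on {8:k}
piece 10:h rests on {9:h}
minimal pieces: {0:j, 1:m, 2:i}
ways to finish when only these pieces remain (= sum over removing one remaining piece with nothing left below it):
  1 left: {5}→1  {10}→1
  2 left: {0,5}→1  {5,10}→2  {9,10}→1
  3 left: {0,5,10}→3  {5,9,10}→3  {8,9,10}→1
  4 left: {0,5,9,10}→6  {5,8,9,10}→4  {7,8,9,10}→1
  5 left: {0,5,8,9,10}→10  {4,7,8,9,10}→1  {5,7,8,9,10}→5  {6,7,8,9,10}→1
  6 left: {0,5,7,8,9,10}→15  {1,6,7,8,9,10}→1  {3,4,7,8,9,10}→1  {4,5,7,8,9,10}→6  {4,6,7,8,9,10}→2  {5,6,7,8,9,10}→6
  7 left: {0,4,5,7,8,9,10}→21  {0,5,6,7,8,9,10}→21  {1,4,6,7,8,9,10}→3  {1,5,6,7,8,9,10}→7  {2,3,4,7,8,9,10}→1  {3,4,5,7,8,9,10}→7  {3,4,6,7,8,9,10}→3  {4,5,6,7,8,9,10}→14
  8 left: {0,1,5,6,7,8,9,10}→28  {0,3,4,5,7,8,9,10}→28  {0,4,5,6,7,8,9,10}→56  {1,3,4,6,7,8,9,10}→6  {1,4,5,6,7,8,9,10}→24  {2,3,4,5,7,8,9,10}→8  {2,3,4,6,7,8,9,10}→4  {3,4,5,6,7,8,9,10}→24
  9 left: {0,1,4,5,6,7,8,9,10}→108  {0,2,3,4,5,7,8,9,10}→36  {0,3,4,5,6,7,8,9,10}→108  {1,2,3,4,6,7,8,9,10}→10  {1,3,4,5,6,7,8,9,10}→54  {2,3,4,5,6,7,8,9,10}→36
  placing 0:j first → 100 extensions
  placing 1:m first → 180 extensions
  placing 2:i first → 270 extensions
total linear extensions = 550

550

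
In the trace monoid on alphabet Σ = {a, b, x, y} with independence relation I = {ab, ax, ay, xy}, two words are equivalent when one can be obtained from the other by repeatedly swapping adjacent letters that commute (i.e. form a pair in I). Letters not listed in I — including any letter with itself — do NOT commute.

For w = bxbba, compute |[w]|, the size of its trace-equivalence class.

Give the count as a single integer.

5

drop 0:b onto floor
drop 1:x onto {0:b}
drop 2:b onto {1:x}
drop 3:b onto {2:b}
drop 4:a onto floor
ground layer = {0:b, 4:a}
drop-orders for the pieces not yet dropped (sum over which currently-grounded one goes next):
  1 to go: {3} 1  {4} 1
  2 to go: {2,3} 1  {3,4} 2
  3 to go: {1,2,3} 1  {2,3,4} 3
  if 0:b drops first: 4 orders
  if 4:a drops first: 1 orders
heap linearizations: 5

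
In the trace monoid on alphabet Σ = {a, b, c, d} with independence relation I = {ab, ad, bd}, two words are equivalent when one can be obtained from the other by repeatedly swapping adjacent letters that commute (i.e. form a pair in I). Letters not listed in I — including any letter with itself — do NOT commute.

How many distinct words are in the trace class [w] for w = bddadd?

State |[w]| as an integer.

30

drop 0:b onto floor
drop 1:d onto floor
drop 2:d onto {1:d}
drop 3:a onto floor
drop 4:d onto {2:d}
drop 5:d onto {4:d}
ground layer = {0:b, 1:d, 3:a}
drop-orders for the pieces not yet dropped (sum over which currently-grounded one goes next):
  1 to go: {0} 1  {3} 1  {5} 1
  2 to go: {0,3} 2  {0,5} 2  {3,5} 2  {4,5} 1
  3 to go: {0,3,5} 6  {0,4,5} 3  {2,4,5} 1  {3,4,5} 3
  4 to go: {0,2,4,5} 4  {0,3,4,5} 12  {1,2,4,5} 1  {2,3,4,5} 4
  if 0:b drops first: 5 orders
  if 1:d drops first: 20 orders
  if 3:a drops first: 5 orders
heap linearizations: 30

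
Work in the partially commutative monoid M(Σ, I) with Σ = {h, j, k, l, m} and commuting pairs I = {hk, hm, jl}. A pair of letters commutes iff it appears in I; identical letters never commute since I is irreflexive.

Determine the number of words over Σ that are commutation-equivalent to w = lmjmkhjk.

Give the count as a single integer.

3

0(l) covers ∅
1(m) covers 0:l
2(j) covers 1:m
3(m) covers 2:j
4(k) covers 3:m
5(h) covers 2:j
6(j) covers 4:k, 5:h
7(k) covers 6:j
floor of heap: 0:l
completions by unplaced set U, small U first (add the entries for U minus each lowest piece of U):
  |U|=1: {7}:1
  |U|=2: {6,7}:1
  |U|=3: {4,6,7}:1  {5,6,7}:1
  |U|=4: {3,4,6,7}:1  {4,5,6,7}:2
  |U|=5: {3,4,5,6,7}:3
  |U|=6: {2,3,4,5,6,7}:3
  start at 0(l): 3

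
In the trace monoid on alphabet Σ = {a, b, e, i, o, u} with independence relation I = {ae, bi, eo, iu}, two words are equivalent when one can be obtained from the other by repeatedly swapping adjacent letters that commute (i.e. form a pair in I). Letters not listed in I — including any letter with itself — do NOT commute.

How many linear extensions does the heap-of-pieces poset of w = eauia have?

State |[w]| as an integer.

4

drop 0:e onto floor
drop 1:a onto floor
drop 2:u onto {0:e, 1:a}
drop 3:i onto {0:e, 1:a}
drop 4:a onto {2:u, 3:i}
ground layer = {0:e, 1:a}
drop-orders for the pieces not yet dropped (sum over which currently-grounded one goes next):
  1 to go: {4} 1
  2 to go: {2,4} 1  {3,4} 1
  3 to go: {2,3,4} 2
  if 0:e drops first: 2 orders
  if 1:a drops first: 2 orders
heap linearizations: 4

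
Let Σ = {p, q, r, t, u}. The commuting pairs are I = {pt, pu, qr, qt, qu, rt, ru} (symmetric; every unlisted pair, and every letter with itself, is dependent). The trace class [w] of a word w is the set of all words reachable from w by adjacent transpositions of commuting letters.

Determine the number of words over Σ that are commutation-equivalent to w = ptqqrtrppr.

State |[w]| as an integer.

270

piece 0:p — minimal
piece 1:t — minimal
piece 2:q rests on {0:p}
piece 3:q rests on {2:q}
piece 4:r rests on {0:p}
piece 5:t rests on {1:t}
piece 6:r rests on {4:r}
piece 7:p rests on {3:q, 6:r}
piece 8:p rests on {7:p}
piece 9:r rests on {8:p}
minimal pieces: {0:p, 1:t}
ways to finish when only these pieces remain (= sum over removing one remaining piece with nothing left below it):
  1 left: {5}→1  {9}→1
  2 left: {1,5}→1  {5,9}→2  {8,9}→1
  3 left: {1,5,9}→3  {5,8,9}→3  {7,8,9}→1
  4 left: {1,5,8,9}→6  {3,7,8,9}→1  {5,7,8,9}→4  {6,7,8,9}→1
  5 left: {1,5,7,8,9}→10  {2,3,7,8,9}→1  {3,5,7,8,9}→5  {3,6,7,8,9}→2  {4,6,7,8,9}→1  {5,6,7,8,9}→5
  6 left: {1,3,5,7,8,9}→15  {1,5,6,7,8,9}→15  {2,3,5,7,8,9}→6  {2,3,6,7,8,9}→3  {3,4,6,7,8,9}→3  {3,5,6,7,8,9}→12  {4,5,6,7,8,9}→6
  7 left: {1,2,3,5,7,8,9}→21  {1,3,5,6,7,8,9}→42  {1,4,5,6,7,8,9}→21  {2,3,4,6,7,8,9}→6  {2,3,5,6,7,8,9}→21  {3,4,5,6,7,8,9}→21
  8 left: {0,2,3,4,6,7,8,9}→6  {1,2,3,5,6,7,8,9}→84  {1,3,4,5,6,7,8,9}→84  {2,3,4,5,6,7,8,9}→48
  placing 0:p first → 216 extensions
  placing 1:t first → 54 extensions
total linear extensions = 270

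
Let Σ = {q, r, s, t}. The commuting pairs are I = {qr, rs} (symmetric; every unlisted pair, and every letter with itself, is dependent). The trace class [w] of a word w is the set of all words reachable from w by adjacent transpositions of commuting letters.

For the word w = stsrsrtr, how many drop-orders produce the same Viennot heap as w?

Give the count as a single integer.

#0=s has no predecessor
#1=t depends on [0:s]
#2=s depends on [1:t]
#3=r depends on [1:t]
#4=s depends on [2:s]
#5=r depends on [3:r]
#6=t depends on [4:s, 5:r]
#7=r depends on [6:t]
sources: [0:s]
N(rest) = Σ N(rest − s) over sources s of rest; N(one piece) = 1:
  size 1 → [7]=1
  size 2 → [6,7]=1
  size 3 → [4,6,7]=1  [5,6,7]=1
  size 4 → [2,4,6,7]=1  [3,5,6,7]=1  [4,5,6,7]=2
  size 5 → [2,4,5,6,7]=3  [3,4,5,6,7]=3
  size 6 → [2,3,4,5,6,7]=6
  first=0(s) contributes 6

6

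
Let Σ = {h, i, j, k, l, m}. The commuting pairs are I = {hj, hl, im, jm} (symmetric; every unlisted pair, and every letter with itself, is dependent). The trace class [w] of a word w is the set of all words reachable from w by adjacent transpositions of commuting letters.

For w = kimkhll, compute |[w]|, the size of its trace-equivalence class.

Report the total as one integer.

6

piece 0:k — minimal
piece 1:i rests on {0:k}
piece 2:m rests on {0:k}
piece 3:k rests on {1:i, 2:m}
piece 4:h rests on {3:k}
piece 5:l rests on {3:k}
piece 6:l rests on {5:l}
minimal pieces: {0:k}
ways to finish when only these pieces remain (= sum over removing one remaining piece with nothing left below it):
  1 left: {4}→1  {6}→1
  2 left: {4,6}→2  {5,6}→1
  3 left: {4,5,6}→3
  4 left: {3,4,5,6}→3
  5 left: {1,3,4,5,6}→3  {2,3,4,5,6}→3
  placing 0:k first → 6 extensions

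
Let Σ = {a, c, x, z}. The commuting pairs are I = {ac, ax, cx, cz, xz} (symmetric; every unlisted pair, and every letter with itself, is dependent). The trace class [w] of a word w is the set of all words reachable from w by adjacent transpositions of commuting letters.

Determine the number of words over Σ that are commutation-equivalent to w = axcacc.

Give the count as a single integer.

piece 0:a — minimal
piece 1:x — minimal
piece 2:c — minimal
piece 3:a rests on {0:a}
piece 4:c rests on {2:c}
piece 5:c rests on {4:c}
minimal pieces: {0:a, 1:x, 2:c}
ways to finish when only these pieces remain (= sum over removing one remaining piece with nothing left below it):
  1 left: {1}→1  {3}→1  {5}→1
  2 left: {0,3}→1  {1,3}→2  {1,5}→2  {3,5}→2  {4,5}→1
  3 left: {0,1,3}→3  {0,3,5}→3  {1,3,5}→6  {1,4,5}→3  {2,4,5}→1  {3,4,5}→3
  4 left: {0,1,3,5}→12  {0,3,4,5}→6  {1,2,4,5}→4  {1,3,4,5}→12  {2,3,4,5}→4
  placing 0:a first → 20 extensions
  placing 1:x first → 10 extensions
  placing 2:c first → 30 extensions
total linear extensions = 60

60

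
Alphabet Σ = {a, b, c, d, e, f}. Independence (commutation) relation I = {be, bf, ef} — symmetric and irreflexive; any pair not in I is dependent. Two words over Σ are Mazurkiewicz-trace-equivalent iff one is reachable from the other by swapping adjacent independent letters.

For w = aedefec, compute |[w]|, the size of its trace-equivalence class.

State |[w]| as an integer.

drop 0:a onto floor
drop 1:e onto {0:a}
drop 2:d onto {1:e}
drop 3:e onto {2:d}
drop 4:f onto {2:d}
drop 5:e onto {3:e}
drop 6:c onto {4:f, 5:e}
ground layer = {0:a}
drop-orders for the pieces not yet dropped (sum over which currently-grounded one goes next):
  1 to go: {6} 1
  2 to go: {4,6} 1  {5,6} 1
  3 to go: {3,5,6} 1  {4,5,6} 2
  4 to go: {3,4,5,6} 3
  5 to go: {2,3,4,5,6} 3
  if 0:a drops first: 3 orders

3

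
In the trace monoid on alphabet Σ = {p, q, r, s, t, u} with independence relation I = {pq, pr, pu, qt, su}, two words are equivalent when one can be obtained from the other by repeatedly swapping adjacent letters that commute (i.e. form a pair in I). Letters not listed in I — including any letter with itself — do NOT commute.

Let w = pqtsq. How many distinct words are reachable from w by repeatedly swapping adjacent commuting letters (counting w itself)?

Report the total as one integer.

0(p) covers ∅
1(q) covers ∅
2(t) covers 0:p
3(s) covers 1:q, 2:t
4(q) covers 3:s
floor of heap: 0:p, 1:q
completions by unplaced set U, small U first (add the entries for U minus each lowest piece of U):
  |U|=1: {4}:1
  |U|=2: {3,4}:1
  |U|=3: {1,3,4}:1  {2,3,4}:1
  start at 0(p): 2
  start at 1(q): 1
sum over floor = 3

3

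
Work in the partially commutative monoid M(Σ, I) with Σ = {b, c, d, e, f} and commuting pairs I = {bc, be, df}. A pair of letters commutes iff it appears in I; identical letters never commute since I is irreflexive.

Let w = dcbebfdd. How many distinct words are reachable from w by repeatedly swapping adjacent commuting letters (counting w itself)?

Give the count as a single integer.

18

#0=d has no predecessor
#1=c depends on [0:d]
#2=b depends on [0:d]
#3=e depends on [1:c]
#4=b depends on [2:b]
#5=f depends on [3:e, 4:b]
#6=d depends on [3:e, 4:b]
#7=d depends on [6:d]
sources: [0:d]
N(rest) = Σ N(rest − s) over sources s of rest; N(one piece) = 1:
  size 1 → [5]=1  [7]=1
  size 2 → [5,7]=2  [6,7]=1
  size 3 → [5,6,7]=3
  size 4 → [3,5,6,7]=3  [4,5,6,7]=3
  size 5 → [1,3,5,6,7]=3  [2,4,5,6,7]=3  [3,4,5,6,7]=6
  size 6 → [1,3,4,5,6,7]=9  [2,3,4,5,6,7]=9
  first=0(d) contributes 18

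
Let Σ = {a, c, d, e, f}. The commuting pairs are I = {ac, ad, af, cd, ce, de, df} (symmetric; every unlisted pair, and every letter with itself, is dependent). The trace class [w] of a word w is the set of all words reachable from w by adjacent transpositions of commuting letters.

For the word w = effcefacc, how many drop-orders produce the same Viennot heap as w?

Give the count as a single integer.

9

piece 0:e — minimal
piece 1:f rests on {0:e}
piece 2:f rests on {1:f}
piece 3:c rests on {2:f}
piece 4:e rests on {2:f}
piece 5:f rests on {3:c, 4:e}
piece 6:a rests on {4:e}
piece 7:c rests on {5:f}
piece 8:c rests on {7:c}
minimal pieces: {0:e}
ways to finish when only these pieces remain (= sum over removing one remaining piece with nothing left below it):
  1 left: {6}→1  {8}→1
  2 left: {6,8}→2  {7,8}→1
  3 left: {5,7,8}→1  {6,7,8}→3
  4 left: {3,5,7,8}→1  {5,6,7,8}→4
  5 left: {3,5,6,7,8}→5  {4,5,6,7,8}→4
  6 left: {3,4,5,6,7,8}→9
  7 left: {2,3,4,5,6,7,8}→9
  placing 0:e first → 9 extensions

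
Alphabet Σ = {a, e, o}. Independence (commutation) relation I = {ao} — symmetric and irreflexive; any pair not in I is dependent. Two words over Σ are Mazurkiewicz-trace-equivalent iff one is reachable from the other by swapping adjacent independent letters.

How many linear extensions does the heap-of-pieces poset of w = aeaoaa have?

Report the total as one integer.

4

0(a) covers ∅
1(e) covers 0:a
2(a) covers 1:e
3(o) covers 1:e
4(a) covers 2:a
5(a) covers 4:a
floor of heap: 0:a
completions by unplaced set U, small U first (add the entries for U minus each lowest piece of U):
  |U|=1: {3}:1  {5}:1
  |U|=2: {3,5}:2  {4,5}:1
  |U|=3: {2,4,5}:1  {3,4,5}:3
  |U|=4: {2,3,4,5}:4
  start at 0(a): 4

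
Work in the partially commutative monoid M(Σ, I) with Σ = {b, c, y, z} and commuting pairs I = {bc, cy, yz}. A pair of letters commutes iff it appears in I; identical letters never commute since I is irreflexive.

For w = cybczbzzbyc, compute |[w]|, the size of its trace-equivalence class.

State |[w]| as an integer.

piece 0:c — minimal
piece 1:y — minimal
piece 2:b rests on {1:y}
piece 3:c rests on {0:c}
piece 4:z rests on {2:b, 3:c}
piece 5:b rests on {4:z}
piece 6:z rests on {5:b}
piece 7:z rests on {6:z}
piece 8:b rests on {7:z}
piece 9:y rests on {8:b}
piece 10:c rests on {7:z}
minimal pieces: {0:c, 1:y}
ways to finish when only these pieces remain (= sum over removing one remaining piece with nothing left below it):
  1 left: {9}→1  {10}→1
  2 left: {8,9}→1  {9,10}→2
  3 left: {8,9,10}→3
  4 left: {7,8,9,10}→3
  5 left: {6,7,8,9,10}→3
  6 left: {5,6,7,8,9,10}→3
  7 left: {4,5,6,7,8,9,10}→3
  8 left: {2,4,5,6,7,8,9,10}→3  {3,4,5,6,7,8,9,10}→3
  9 left: {0,3,4,5,6,7,8,9,10}→3  {1,2,4,5,6,7,8,9,10}→3  {2,3,4,5,6,7,8,9,10}→6
  placing 0:c first → 9 extensions
  placing 1:y first → 9 extensions
total linear extensions = 18

18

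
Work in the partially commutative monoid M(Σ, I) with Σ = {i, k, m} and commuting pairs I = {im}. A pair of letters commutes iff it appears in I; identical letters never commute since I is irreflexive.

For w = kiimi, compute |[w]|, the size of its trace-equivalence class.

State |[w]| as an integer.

drop 0:k onto floor
drop 1:i onto {0:k}
drop 2:i onto {1:i}
drop 3:m onto {0:k}
drop 4:i onto {2:i}
ground layer = {0:k}
drop-orders for the pieces not yet dropped (sum over which currently-grounded one goes next):
  1 to go: {3} 1  {4} 1
  2 to go: {2,4} 1  {3,4} 2
  3 to go: {1,2,4} 1  {2,3,4} 3
  if 0:k drops first: 4 orders

4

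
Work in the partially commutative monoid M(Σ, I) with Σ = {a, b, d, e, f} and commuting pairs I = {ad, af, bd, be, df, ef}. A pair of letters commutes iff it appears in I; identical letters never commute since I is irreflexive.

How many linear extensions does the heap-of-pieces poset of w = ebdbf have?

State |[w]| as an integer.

drop 0:e onto floor
drop 1:b onto floor
drop 2:d onto {0:e}
drop 3:b onto {1:b}
drop 4:f onto {3:b}
ground layer = {0:e, 1:b}
drop-orders for the pieces not yet dropped (sum over which currently-grounded one goes next):
  1 to go: {2} 1  {4} 1
  2 to go: {0,2} 1  {2,4} 2  {3,4} 1
  3 to go: {0,2,4} 3  {1,3,4} 1  {2,3,4} 3
  if 0:e drops first: 4 orders
  if 1:b drops first: 6 orders
heap linearizations: 10

10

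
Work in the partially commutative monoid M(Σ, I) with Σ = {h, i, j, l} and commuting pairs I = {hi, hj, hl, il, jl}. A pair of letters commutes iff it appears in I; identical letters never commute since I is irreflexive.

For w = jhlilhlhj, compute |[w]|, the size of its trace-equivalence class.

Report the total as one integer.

1680

0(j) covers ∅
1(h) covers ∅
2(l) covers ∅
3(i) covers 0:j
4(l) covers 2:l
5(h) covers 1:h
6(l) covers 4:l
7(h) covers 5:h
8(j) covers 3:i
floor of heap: 0:j, 1:h, 2:l
completions by unplaced set U, small U first (add the entries for U minus each lowest piece of U):
  |U|=1: {6}:1  {7}:1  {8}:1
  |U|=2: {3,8}:1  {4,6}:1  {5,7}:1  {6,7}:2  {6,8}:2  {7,8}:2
  |U|=3: {0,3,8}:1  {1,5,7}:1  {2,4,6}:1  {3,6,8}:3  {3,7,8}:3  {4,6,7}:3  {4,6,8}:3  {5,6,7}:3  {5,7,8}:3  {6,7,8}:6
  |U|=4: {0,3,6,8}:4  {0,3,7,8}:4  {1,5,6,7}:4  {1,5,7,8}:4  {2,4,6,7}:4  {2,4,6,8}:4  {3,4,6,8}:6  {3,5,7,8}:6  {3,6,7,8}:12  {4,5,6,7}:6  {4,6,7,8}:12  {5,6,7,8}:12
  |U|=5: {0,3,4,6,8}:10  {0,3,5,7,8}:10  {0,3,6,7,8}:20  {1,3,5,7,8}:10  {1,4,5,6,7}:10  {1,5,6,7,8}:20  {2,3,4,6,8}:10  {2,4,5,6,7}:10  {2,4,6,7,8}:20  {3,4,6,7,8}:30  {3,5,6,7,8}:30  {4,5,6,7,8}:30
  |U|=6: {0,1,3,5,7,8}:20  {0,2,3,4,6,8}:20  {0,3,4,6,7,8}:60  {0,3,5,6,7,8}:60  {1,2,4,5,6,7}:20  {1,3,5,6,7,8}:60  {1,4,5,6,7,8}:60  {2,3,4,6,7,8}:60  {2,4,5,6,7,8}:60  {3,4,5,6,7,8}:90
  |U|=7: {0,1,3,5,6,7,8}:140  {0,2,3,4,6,7,8}:140  {0,3,4,5,6,7,8}:210  {1,2,4,5,6,7,8}:140  {1,3,4,5,6,7,8}:210  {2,3,4,5,6,7,8}:210
  start at 0(j): 560
  start at 1(h): 560
  start at 2(l): 560
sum over floor = 1680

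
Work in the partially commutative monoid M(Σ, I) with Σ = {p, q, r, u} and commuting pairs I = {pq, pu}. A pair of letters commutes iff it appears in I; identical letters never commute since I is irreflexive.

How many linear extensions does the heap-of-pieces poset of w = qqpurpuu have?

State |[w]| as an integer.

12

0(q) covers ∅
1(q) covers 0:q
2(p) covers ∅
3(u) covers 1:q
4(r) covers 2:p, 3:u
5(p) covers 4:r
6(u) covers 4:r
7(u) covers 6:u
floor of heap: 0:q, 2:p
completions by unplaced set U, small U first (add the entries for U minus each lowest piece of U):
  |U|=1: {5}:1  {7}:1
  |U|=2: {5,7}:2  {6,7}:1
  |U|=3: {5,6,7}:3
  |U|=4: {4,5,6,7}:3
  |U|=5: {2,4,5,6,7}:3  {3,4,5,6,7}:3
  |U|=6: {1,3,4,5,6,7}:3  {2,3,4,5,6,7}:6
  start at 0(q): 9
  start at 2(p): 3
sum over floor = 12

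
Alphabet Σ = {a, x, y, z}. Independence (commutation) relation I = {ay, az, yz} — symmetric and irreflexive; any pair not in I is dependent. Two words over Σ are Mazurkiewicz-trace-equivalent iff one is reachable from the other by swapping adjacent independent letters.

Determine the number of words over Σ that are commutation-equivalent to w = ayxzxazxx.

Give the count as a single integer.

drop 0:a onto floor
drop 1:y onto floor
drop 2:x onto {0:a, 1:y}
drop 3:z onto {2:x}
drop 4:x onto {3:z}
drop 5:a onto {4:x}
drop 6:z onto {4:x}
drop 7:x onto {5:a, 6:z}
drop 8:x onto {7:x}
ground layer = {0:a, 1:y}
drop-orders for the pieces not yet dropped (sum over which currently-grounded one goes next):
  1 to go: {8} 1
  2 to go: {7,8} 1
  3 to go: {5,7,8} 1  {6,7,8} 1
  4 to go: {5,6,7,8} 2
  5 to go: {4,5,6,7,8} 2
  6 to go: {3,4,5,6,7,8} 2
  7 to go: {2,3,4,5,6,7,8} 2
  if 0:a drops first: 2 orders
  if 1:y drops first: 2 orders
heap linearizations: 4

4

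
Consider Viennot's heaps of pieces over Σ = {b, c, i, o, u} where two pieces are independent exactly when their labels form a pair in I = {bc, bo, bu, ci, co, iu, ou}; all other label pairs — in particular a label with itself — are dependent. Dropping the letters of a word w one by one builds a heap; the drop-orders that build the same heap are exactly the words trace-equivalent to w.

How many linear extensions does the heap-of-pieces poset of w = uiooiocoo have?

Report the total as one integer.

36

0(u) covers ∅
1(i) covers ∅
2(o) covers 1:i
3(o) covers 2:o
4(i) covers 3:o
5(o) covers 4:i
6(c) covers 0:u
7(o) covers 5:o
8(o) covers 7:o
floor of heap: 0:u, 1:i
completions by unplaced set U, small U first (add the entries for U minus each lowest piece of U):
  |U|=1: {6}:1  {8}:1
  |U|=2: {0,6}:1  {6,8}:2  {7,8}:1
  |U|=3: {0,6,8}:3  {5,7,8}:1  {6,7,8}:3
  |U|=4: {0,6,7,8}:6  {4,5,7,8}:1  {5,6,7,8}:4
  |U|=5: {0,5,6,7,8}:10  {3,4,5,7,8}:1  {4,5,6,7,8}:5
  |U|=6: {0,4,5,6,7,8}:15  {2,3,4,5,7,8}:1  {3,4,5,6,7,8}:6
  |U|=7: {0,3,4,5,6,7,8}:21  {1,2,3,4,5,7,8}:1  {2,3,4,5,6,7,8}:7
  start at 0(u): 8
  start at 1(i): 28
sum over floor = 36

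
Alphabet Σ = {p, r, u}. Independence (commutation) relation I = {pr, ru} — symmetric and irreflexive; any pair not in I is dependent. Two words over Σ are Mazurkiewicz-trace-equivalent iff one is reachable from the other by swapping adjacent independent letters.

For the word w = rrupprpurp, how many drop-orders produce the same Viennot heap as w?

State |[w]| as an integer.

210

0(r) covers ∅
1(r) covers 0:r
2(u) covers ∅
3(p) covers 2:u
4(p) covers 3:p
5(r) covers 1:r
6(p) covers 4:p
7(u) covers 6:p
8(r) covers 5:r
9(p) covers 7:u
floor of heap: 0:r, 2:u
completions by unplaced set U, small U first (add the entries for U minus each lowest piece of U):
  |U|=1: {8}:1  {9}:1
  |U|=2: {5,8}:1  {7,9}:1  {8,9}:2
  |U|=3: {1,5,8}:1  {5,8,9}:3  {6,7,9}:1  {7,8,9}:3
  |U|=4: {0,1,5,8}:1  {1,5,8,9}:4  {4,6,7,9}:1  {5,7,8,9}:6  {6,7,8,9}:4
  |U|=5: {0,1,5,8,9}:5  {1,5,7,8,9}:10  {3,4,6,7,9}:1  {4,6,7,8,9}:5  {5,6,7,8,9}:10
  |U|=6: {0,1,5,7,8,9}:15  {1,5,6,7,8,9}:20  {2,3,4,6,7,9}:1  {3,4,6,7,8,9}:6  {4,5,6,7,8,9}:15
  |U|=7: {0,1,5,6,7,8,9}:35  {1,4,5,6,7,8,9}:35  {2,3,4,6,7,8,9}:7  {3,4,5,6,7,8,9}:21
  |U|=8: {0,1,4,5,6,7,8,9}:70  {1,3,4,5,6,7,8,9}:56  {2,3,4,5,6,7,8,9}:28
  start at 0(r): 84
  start at 2(u): 126
sum over floor = 210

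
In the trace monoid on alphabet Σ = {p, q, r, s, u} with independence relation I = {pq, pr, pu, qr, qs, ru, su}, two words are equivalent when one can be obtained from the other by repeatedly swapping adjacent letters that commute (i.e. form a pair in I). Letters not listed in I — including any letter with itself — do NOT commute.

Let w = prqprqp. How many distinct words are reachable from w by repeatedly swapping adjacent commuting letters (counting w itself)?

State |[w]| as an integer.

210

piece 0:p — minimal
piece 1:r — minimal
piece 2:q — minimal
piece 3:p rests on {0:p}
piece 4:r rests on {1:r}
piece 5:q rests on {2:q}
piece 6:p rests on {3:p}
minimal pieces: {0:p, 1:r, 2:q}
ways to finish when only these pieces remain (= sum over removing one remaining piece with nothing left below it):
  1 left: {4}→1  {5}→1  {6}→1
  2 left: {1,4}→1  {2,5}→1  {3,6}→1  {4,5}→2  {4,6}→2  {5,6}→2
  3 left: {0,3,6}→1  {1,4,5}→3  {1,4,6}→3  {2,4,5}→3  {2,5,6}→3  {3,4,6}→3  {3,5,6}→3  {4,5,6}→6
  4 left: {0,3,4,6}→4  {0,3,5,6}→4  {1,2,4,5}→6  {1,3,4,6}→6  {1,4,5,6}→12  {2,3,5,6}→6  {2,4,5,6}→12  {3,4,5,6}→12
  5 left: {0,1,3,4,6}→10  {0,2,3,5,6}→10  {0,3,4,5,6}→20  {1,2,4,5,6}→30  {1,3,4,5,6}→30  {2,3,4,5,6}→30
  placing 0:p first → 90 extensions
  placing 1:r first → 60 extensions
  placing 2:q first → 60 extensions
total linear extensions = 210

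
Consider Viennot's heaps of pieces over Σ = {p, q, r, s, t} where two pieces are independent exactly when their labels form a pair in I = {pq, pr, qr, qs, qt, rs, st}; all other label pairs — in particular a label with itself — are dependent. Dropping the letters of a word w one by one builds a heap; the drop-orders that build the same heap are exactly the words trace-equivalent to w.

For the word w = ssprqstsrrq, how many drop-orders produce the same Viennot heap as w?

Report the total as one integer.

piece 0:s — minimal
piece 1:s rests on {0:s}
piece 2:p rests on {1:s}
piece 3:r — minimal
piece 4:q — minimal
piece 5:s rests on {2:p}
piece 6:t rests on {2:p, 3:r}
piece 7:s rests on {5:s}
piece 8:r rests on {6:t}
piece 9:r rests on {8:r}
piece 10:q rests on {4:q}
minimal pieces: {0:s, 3:r, 4:q}
ways to finish when only these pieces remain (= sum over removing one remaining piece with nothing left below it):
  1 left: {7}→1  {9}→1  {10}→1
  2 left: {4,10}→1  {5,7}→1  {7,9}→2  {7,10}→2  {8,9}→1  {9,10}→2
  3 left: {4,7,10}→3  {4,9,10}→3  {5,7,9}→3  {5,7,10}→3  {6,8,9}→1  {7,8,9}→3  {7,9,10}→6  {8,9,10}→3
  4 left: {3,6,8,9}→1  {4,5,7,10}→6  {4,7,9,10}→12  {4,8,9,10}→6  {5,7,8,9}→6  {5,7,9,10}→12  {6,7,8,9}→4  {6,8,9,10}→4  {7,8,9,10}→12
  5 left: {3,6,7,8,9}→5  {3,6,8,9,10}→5  {4,5,7,9,10}→30  {4,6,8,9,10}→10  {4,7,8,9,10}→30  {5,6,7,8,9}→10  {5,7,8,9,10}→30  {6,7,8,9,10}→20
  6 left: {2,5,6,7,8,9}→10  {3,4,6,8,9,10}→15  {3,5,6,7,8,9}→15  {3,6,7,8,9,10}→30  {4,5,7,8,9,10}→90  {4,6,7,8,9,10}→60  {5,6,7,8,9,10}→60
  7 left: {1,2,5,6,7,8,9}→10  {2,3,5,6,7,8,9}→25  {2,5,6,7,8,9,10}→70  {3,4,6,7,8,9,10}→105  {3,5,6,7,8,9,10}→105  {4,5,6,7,8,9,10}→210
  8 left: {0,1,2,5,6,7,8,9}→10  {1,2,3,5,6,7,8,9}→35  {1,2,5,6,7,8,9,10}→80  {2,3,5,6,7,8,9,10}→200  {2,4,5,6,7,8,9,10}→280  {3,4,5,6,7,8,9,10}→420
  9 left: {0,1,2,3,5,6,7,8,9}→45  {0,1,2,5,6,7,8,9,10}→90  {1,2,3,5,6,7,8,9,10}→315  {1,2,4,5,6,7,8,9,10}→360  {2,3,4,5,6,7,8,9,10}→900
  placing 0:s first → 1575 extensions
  placing 3:r first → 450 extensions
  placing 4:q first → 450 extensions
total linear extensions = 2475

2475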